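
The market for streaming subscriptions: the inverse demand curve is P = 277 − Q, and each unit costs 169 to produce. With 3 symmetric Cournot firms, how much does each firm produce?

With 3 symmetric Cournot firms, each firm's FOC gives 277 − 4q = 169, so q = 27, Q = 3·27 = 81, and P = 196.

q_i = 27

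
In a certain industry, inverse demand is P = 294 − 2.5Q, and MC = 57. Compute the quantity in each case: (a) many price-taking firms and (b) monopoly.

Competition: Q = 94.8; Monopoly: Q = 47.4

Under competition P = MC = 57, so Q = (294 − 57)/2.5 = 94.8.
A monopolist chooses Q where MR = MC. MR = 294 − 5Q; setting this equal to 57 gives Q = 47.4 and P = 175.5.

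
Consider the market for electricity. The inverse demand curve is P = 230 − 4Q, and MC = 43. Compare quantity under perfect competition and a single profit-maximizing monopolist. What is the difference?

Competitive firms price at marginal cost: P = 43, giving Q = 46.75.
A monopolist chooses Q where MR = MC. MR = 230 − 8Q; setting this equal to 43 gives Q = 23.375 and P = 136.5.
Change in quantity: 23.375 − 46.75 = −23.375.

Q falls by 23.375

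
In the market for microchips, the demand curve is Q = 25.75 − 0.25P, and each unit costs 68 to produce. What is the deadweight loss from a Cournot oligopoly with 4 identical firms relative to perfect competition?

DWL = 6.125

Inverting demand: P = 103 − 4Q.
Perfect competition: P = MC = 68, so 103 − 4Q = 68 and Q = 8.75.
Cournot with 4 identical firms: the symmetric best-response condition is 103 − 20q = 68. Each firm produces q = 1.75, total output Q = 7, price P = 75.
DWL is the triangle between Q = 7 and Q = 8.75: ½·(8.75 − 7)·(75 − 68) = 6.125.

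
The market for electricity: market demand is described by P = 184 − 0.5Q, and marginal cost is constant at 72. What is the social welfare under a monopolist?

A monopolist chooses Q where MR = MC. MR = 184 − Q; setting this equal to 72 gives Q = 112 and P = 128.
CS = ½·(184 − 128)·112 = 3136; PS = (128 − 72)·112 = 6272; TS = 9408.

TS = 9408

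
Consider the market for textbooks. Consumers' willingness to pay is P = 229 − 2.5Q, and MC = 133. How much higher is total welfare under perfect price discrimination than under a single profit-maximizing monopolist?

Total welfare rises by 460.8

A monopolist chooses Q where MR = MC. MR = 229 − 5Q; setting this equal to 133 gives Q = 19.2 and P = 181.
CS = ½·(229 − 181)·19.2 = 460.8; PS = (181 − 133)·19.2 = 921.6; TS = 1382.4.
With perfect price discrimination, output is the efficient level Q = 38.4 (where demand meets MC), but every buyer pays their willingness to pay: CS = 0 and PS = total surplus.
TS = 1843.2 (equal to competitive TS).
Change in total welfare: 1843.2 − 1382.4 = 460.8.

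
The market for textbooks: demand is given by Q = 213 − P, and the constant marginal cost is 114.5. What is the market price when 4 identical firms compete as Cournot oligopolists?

Inverting demand: P = 213 − Q.
In a 4-firm Cournot equilibrium, symmetry and the first-order condition give q = (213 − 114.5)/(5) = 19.7. So Q = 78.8 and P = 134.2.

P = 134.2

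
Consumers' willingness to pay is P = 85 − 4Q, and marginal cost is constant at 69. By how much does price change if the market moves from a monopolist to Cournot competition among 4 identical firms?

P falls by 4.8

Monopoly sets MR = MC: 85 − 8Q = 69 ⇒ Q = 2, P = 85 − 4·2 = 77.
With 4 symmetric Cournot firms, each firm's FOC gives 85 − 20q = 69, so q = 0.8, Q = 4·0.8 = 3.2, and P = 72.2.
Change in price: 72.2 − 77 = −4.8.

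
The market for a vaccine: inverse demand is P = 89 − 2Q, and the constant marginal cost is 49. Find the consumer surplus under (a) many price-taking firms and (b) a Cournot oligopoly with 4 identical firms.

Competition: CS = 400; Cournot: CS = 256

Perfect competition: P = MC = 49, so 89 − 2Q = 49 and Q = 20.
CS = ½·(89 − 49)·20 = 400.
In a 4-firm Cournot equilibrium, symmetry and the first-order condition give q = (89 − 49)/(10) = 4. So Q = 16 and P = 57.
CS = ½·(89 − 57)·16 = 256.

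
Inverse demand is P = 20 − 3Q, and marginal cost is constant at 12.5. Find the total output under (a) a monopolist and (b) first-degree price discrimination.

The monopolist equates marginal revenue to marginal cost: 20 − 6Q = 12.5, so Q = 1.25. From demand, P = 16.25.
With perfect price discrimination, output is the efficient level Q = 2.5 (where demand meets MC), but every buyer pays their willingness to pay: CS = 0 and PS = total surplus.

Monopoly: Q = 1.25; Perfect PD: Q = 2.5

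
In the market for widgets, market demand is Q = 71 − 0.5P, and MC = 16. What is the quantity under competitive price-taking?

Q = 63

Inverting demand: P = 142 − 2Q.
Perfect competition: P = MC = 16, so 142 − 2Q = 16 and Q = 63.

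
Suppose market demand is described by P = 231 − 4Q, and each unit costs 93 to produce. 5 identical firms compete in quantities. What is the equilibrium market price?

In a 5-firm Cournot equilibrium, symmetry and the first-order condition give q = (231 − 93)/(24) = 5.75. So Q = 28.75 and P = 116.

P = 116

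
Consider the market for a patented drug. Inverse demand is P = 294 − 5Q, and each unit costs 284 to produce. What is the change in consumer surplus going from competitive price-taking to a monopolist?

Competitive firms price at marginal cost: P = 284, giving Q = 2.
CS = ½·(294 − 284)·2 = 10.
The monopolist equates marginal revenue to marginal cost: 294 − 10Q = 284, so Q = 1. From demand, P = 289.
CS = ½·(294 − 289)·1 = 2.5.
Change in consumer surplus: 2.5 − 10 = −7.5.

Consumer surplus falls by 7.5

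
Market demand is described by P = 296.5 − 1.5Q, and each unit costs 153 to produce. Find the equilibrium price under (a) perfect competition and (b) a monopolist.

Perfect competition: P = MC = 153, so 296.5 − 1.5Q = 153 and Q = 287/3.
Monopoly sets MR = MC: 296.5 − 3Q = 153 ⇒ Q = 287/6, P = 296.5 − 1.5·287/6 = 224.75.

Competition: P = 153; Monopoly: P = 224.75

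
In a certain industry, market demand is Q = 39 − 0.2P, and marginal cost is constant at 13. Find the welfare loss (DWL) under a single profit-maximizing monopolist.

Inverting demand: P = 195 − 5Q.
Competitive firms price at marginal cost: P = 13, giving Q = 36.4.
A monopolist chooses Q where MR = MC. MR = 195 − 10Q; setting this equal to 13 gives Q = 18.2 and P = 104.
DWL is the triangle between Q = 18.2 and Q = 36.4: ½·(36.4 − 18.2)·(104 − 13) = 828.1.

DWL = 828.1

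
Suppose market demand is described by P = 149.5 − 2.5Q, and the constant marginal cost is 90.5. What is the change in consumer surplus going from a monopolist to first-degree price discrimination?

Consumer surplus falls by 174.05

Monopoly sets MR = MC: 149.5 − 5Q = 90.5 ⇒ Q = 11.8, P = 149.5 − 2.5·11.8 = 120.
CS = ½·(149.5 − 120)·11.8 = 174.05.
Under first-degree price discrimination the firm charges each unit its demand price and produces up to where P = MC, i.e. Q = 23.6. Consumer surplus is zero; producer surplus equals total surplus.
CS = 0.
Change in consumer surplus: 0 − 174.05 = −174.05.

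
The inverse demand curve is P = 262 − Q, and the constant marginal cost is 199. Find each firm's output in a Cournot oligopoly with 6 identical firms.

q_i = 9

With 6 symmetric Cournot firms, each firm's FOC gives 262 − 7q = 199, so q = 9, Q = 6·9 = 54, and P = 208.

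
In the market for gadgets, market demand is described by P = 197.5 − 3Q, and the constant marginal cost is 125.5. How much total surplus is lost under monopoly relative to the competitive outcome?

DWL = 216

Perfect competition: P = MC = 125.5, so 197.5 − 3Q = 125.5 and Q = 24.
A monopolist chooses Q where MR = MC. MR = 197.5 − 6Q; setting this equal to 125.5 gives Q = 12 and P = 161.5.
DWL is the triangle between Q = 12 and Q = 24: ½·(24 − 12)·(161.5 − 125.5) = 216.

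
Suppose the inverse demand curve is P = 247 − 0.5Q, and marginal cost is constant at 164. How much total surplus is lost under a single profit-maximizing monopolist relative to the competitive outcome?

Competitive firms price at marginal cost: P = 164, giving Q = 166.
Monopoly sets MR = MC: 247 − Q = 164 ⇒ Q = 83, P = 247 − 0.5·83 = 205.5.
DWL is the triangle between Q = 83 and Q = 166: ½·(166 − 83)·(205.5 − 164) = 1722.25.

DWL = 1722.25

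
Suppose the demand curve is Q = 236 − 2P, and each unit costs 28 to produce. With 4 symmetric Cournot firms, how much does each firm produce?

q_i = 36

Inverting demand: P = 118 − 0.5Q.
Cournot with 4 identical firms: the symmetric best-response condition is 118 − 2.5q = 28. Each firm produces q = 36, total output Q = 144, price P = 46.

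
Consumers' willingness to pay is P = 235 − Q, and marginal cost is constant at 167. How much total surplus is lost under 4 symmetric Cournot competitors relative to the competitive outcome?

DWL = 92.48

Under competition P = MC = 167, so Q = (235 − 167)/1 = 68.
In a 4-firm Cournot equilibrium, symmetry and the first-order condition give q = (235 − 167)/(5) = 13.6. So Q = 54.4 and P = 180.6.
DWL is the triangle between Q = 54.4 and Q = 68: ½·(68 − 54.4)·(180.6 − 167) = 92.48.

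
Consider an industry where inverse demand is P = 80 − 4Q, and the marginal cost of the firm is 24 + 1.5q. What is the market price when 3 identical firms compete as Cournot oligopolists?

With 3 symmetric Cournot firms, each firm's FOC gives 80 − 16q = 24 + 1.5q, so q = 3.2, Q = 3·3.2 = 9.6, and P = 41.6.

P = 41.6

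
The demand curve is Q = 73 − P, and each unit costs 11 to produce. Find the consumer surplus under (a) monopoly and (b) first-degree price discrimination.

Inverting demand: P = 73 − Q.
The monopolist equates marginal revenue to marginal cost: 73 − 2Q = 11, so Q = 31. From demand, P = 42.
CS = ½·(73 − 42)·31 = 480.5.
Under first-degree price discrimination the firm charges each unit its demand price and produces up to where P = MC, i.e. Q = 62. Consumer surplus is zero; producer surplus equals total surplus.
CS = 0.

Monopoly: CS = 480.5; Perfect PD: CS = 0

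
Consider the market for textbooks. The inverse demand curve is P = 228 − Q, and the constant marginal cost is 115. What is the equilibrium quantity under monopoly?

Monopoly sets MR = MC: 228 − 2Q = 115 ⇒ Q = 56.5, P = 228 − 56.5 = 171.5.

Q = 56.5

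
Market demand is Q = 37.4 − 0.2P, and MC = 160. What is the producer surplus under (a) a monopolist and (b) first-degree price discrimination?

Inverting demand: P = 187 − 5Q.
A monopolist chooses Q where MR = MC. MR = 187 − 10Q; setting this equal to 160 gives Q = 2.7 and P = 173.5.
PS = (173.5 − 160)·2.7 = 36.45.
With perfect price discrimination, output is the efficient level Q = 5.4 (where demand meets MC), but every buyer pays their willingness to pay: CS = 0 and PS = total surplus.
PS = ½·(187 − 160)·5.4 = 72.9.

Monopoly: PS = 36.45; Perfect PD: PS = 72.9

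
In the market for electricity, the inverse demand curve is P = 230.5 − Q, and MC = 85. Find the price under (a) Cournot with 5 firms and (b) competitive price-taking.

In a 5-firm Cournot equilibrium, symmetry and the first-order condition give q = (230.5 − 85)/(6) = 24.25. So Q = 121.25 and P = 109.25.
Under competition P = MC = 85, so Q = (230.5 − 85)/1 = 145.5.

Cournot: P = 109.25; Competition: P = 85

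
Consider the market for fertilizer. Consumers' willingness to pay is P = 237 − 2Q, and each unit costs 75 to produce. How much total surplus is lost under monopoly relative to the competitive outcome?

DWL = 1640.25

Perfect competition: P = MC = 75, so 237 − 2Q = 75 and Q = 81.
The monopolist equates marginal revenue to marginal cost: 237 − 4Q = 75, so Q = 40.5. From demand, P = 156.
DWL is the triangle between Q = 40.5 and Q = 81: ½·(81 − 40.5)·(156 − 75) = 1640.25.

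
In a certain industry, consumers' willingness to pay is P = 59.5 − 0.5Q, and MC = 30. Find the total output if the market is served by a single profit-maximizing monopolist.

Q = 29.5

A monopolist chooses Q where MR = MC. MR = 59.5 − Q; setting this equal to 30 gives Q = 29.5 and P = 44.75.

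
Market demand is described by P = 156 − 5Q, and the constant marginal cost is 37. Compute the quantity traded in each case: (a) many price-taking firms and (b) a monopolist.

Competitive firms price at marginal cost: P = 37, giving Q = 23.8.
Monopoly sets MR = MC: 156 − 10Q = 37 ⇒ Q = 11.9, P = 156 − 5·11.9 = 96.5.

Competition: Q = 23.8; Monopoly: Q = 11.9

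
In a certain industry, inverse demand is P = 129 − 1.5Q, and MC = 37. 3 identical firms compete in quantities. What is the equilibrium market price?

With 3 symmetric Cournot firms, each firm's FOC gives 129 − 6q = 37, so q = 46/3, Q = 3·46/3 = 46, and P = 60.

P = 60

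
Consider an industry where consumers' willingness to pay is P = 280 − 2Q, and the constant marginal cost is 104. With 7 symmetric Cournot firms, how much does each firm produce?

q_i = 11

In a 7-firm Cournot equilibrium, symmetry and the first-order condition give q = (280 − 104)/(16) = 11. So Q = 77 and P = 126.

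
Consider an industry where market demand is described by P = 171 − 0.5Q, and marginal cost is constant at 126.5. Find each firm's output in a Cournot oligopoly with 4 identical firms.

In a 4-firm Cournot equilibrium, symmetry and the first-order condition give q = (171 − 126.5)/(2.5) = 17.8. So Q = 71.2 and P = 135.4.

q_i = 17.8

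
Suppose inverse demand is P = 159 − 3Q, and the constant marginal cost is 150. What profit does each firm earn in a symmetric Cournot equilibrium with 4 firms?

π_i = 1.08

In a 4-firm Cournot equilibrium, symmetry and the first-order condition give q = (159 − 150)/(15) = 0.6. So Q = 2.4 and P = 151.8.
Each firm's profit = (151.8 − 150)·0.6 = 1.08.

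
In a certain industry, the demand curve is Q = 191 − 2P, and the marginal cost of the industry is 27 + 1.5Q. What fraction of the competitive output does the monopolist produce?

Q_m/Q_c = 0.8

Inverting demand: P = 95.5 − 0.5Q.
Monopoly sets MR = MC: 95.5 − Q = 27 + 1.5Q ⇒ Q = 27.4, P = 95.5 − 0.5·27.4 = 81.8.
Under competition P = MC: 95.5 − 0.5Q = 27 + 1.5Q ⇒ Q = 34.25, P = 78.375.
Ratio Q_m/Q_c = 27.4/34.25 = 0.8.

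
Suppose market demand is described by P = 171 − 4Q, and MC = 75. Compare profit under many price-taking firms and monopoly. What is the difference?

Profit rises by 576

Competitive firms price at marginal cost: P = 75, giving Q = 24.
Profit = (75 − 75)·24 = 0.
A monopolist chooses Q where MR = MC. MR = 171 − 8Q; setting this equal to 75 gives Q = 12 and P = 123.
Profit = (123 − 75)·12 = 576.
Change in profit: 576 − 0 = 576.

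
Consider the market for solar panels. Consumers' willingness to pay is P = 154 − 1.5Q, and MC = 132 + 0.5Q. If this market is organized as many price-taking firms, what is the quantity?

Q = 11

Under competition P = MC: 154 − 1.5Q = 132 + 0.5Q ⇒ Q = 11, P = 137.5.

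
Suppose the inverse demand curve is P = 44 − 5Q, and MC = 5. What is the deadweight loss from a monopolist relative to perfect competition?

DWL = 38.025

Perfect competition: P = MC = 5, so 44 − 5Q = 5 and Q = 7.8.
Monopoly sets MR = MC: 44 − 10Q = 5 ⇒ Q = 3.9, P = 44 − 5·3.9 = 24.5.
DWL is the triangle between Q = 3.9 and Q = 7.8: ½·(7.8 − 3.9)·(24.5 − 5) = 38.025.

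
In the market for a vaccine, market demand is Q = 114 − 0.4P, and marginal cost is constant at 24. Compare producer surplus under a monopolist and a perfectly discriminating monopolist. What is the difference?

PS rises by 6812.1

Inverting demand: P = 285 − 2.5Q.
A monopolist chooses Q where MR = MC. MR = 285 − 5Q; setting this equal to 24 gives Q = 52.2 and P = 154.5.
PS = (154.5 − 24)·52.2 = 6812.1.
A perfectly discriminating monopolist sells every unit with P(Q) ≥ MC(Q), so output equals the competitive quantity Q = 104.4. Each buyer pays their reservation price, so CS = 0 and the firm captures all surplus.
PS = ½·(285 − 24)·104.4 = 13624.2.
Change in producer surplus: 13624.2 − 6812.1 = 6812.1.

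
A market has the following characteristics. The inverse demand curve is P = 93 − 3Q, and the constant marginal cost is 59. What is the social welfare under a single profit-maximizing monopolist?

The monopolist equates marginal revenue to marginal cost: 93 − 6Q = 59, so Q = 17/3. From demand, P = 76.
CS = ½·(93 − 76)·17/3 = 289/6; PS = (76 − 59)·17/3 = 289/3; TS = 144.5.

TS = 144.5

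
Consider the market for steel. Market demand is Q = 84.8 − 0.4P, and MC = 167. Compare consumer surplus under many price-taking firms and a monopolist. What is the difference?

Inverting demand: P = 212 − 2.5Q.
Under competition P = MC = 167, so Q = (212 − 167)/2.5 = 18.
CS = ½·(212 − 167)·18 = 405.
A monopolist chooses Q where MR = MC. MR = 212 − 5Q; setting this equal to 167 gives Q = 9 and P = 189.5.
CS = ½·(212 − 189.5)·9 = 101.25.
Change in consumer surplus: 101.25 − 405 = −303.75.

Consumer surplus falls by 303.75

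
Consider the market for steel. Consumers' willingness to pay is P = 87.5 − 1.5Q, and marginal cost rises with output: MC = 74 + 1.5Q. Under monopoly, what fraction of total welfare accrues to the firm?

A monopolist chooses Q where MR = MC. MR = 87.5 − 3Q; setting this equal to 74 + 1.5Q gives Q = 3 and P = 83.
CS = ½·(87.5 − 83)·3 = 6.75.
PS = P·Q − VC(Q) = 83·3 − (74·3 + ½·1.5·3²) = 20.25.
Share captured = PS/TS = 20.25/27 = 0.75.

PS/TS = 0.75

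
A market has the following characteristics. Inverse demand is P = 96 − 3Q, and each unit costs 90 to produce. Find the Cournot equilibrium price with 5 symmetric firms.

In a 5-firm Cournot equilibrium, symmetry and the first-order condition give q = (96 − 90)/(18) = 1/3. So Q = 5/3 and P = 91.

P = 91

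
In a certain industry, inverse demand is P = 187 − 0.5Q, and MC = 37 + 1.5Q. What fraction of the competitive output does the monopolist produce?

Q_m/Q_c = 0.8

A monopolist chooses Q where MR = MC. MR = 187 − Q; setting this equal to 37 + 1.5Q gives Q = 60 and P = 157.
Competitive equilibrium sets price equal to marginal cost: 187 − 0.5Q = 37 + 1.5Q, so Q = 75 and P = 149.5.
Ratio Q_m/Q_c = 60/75 = 0.8.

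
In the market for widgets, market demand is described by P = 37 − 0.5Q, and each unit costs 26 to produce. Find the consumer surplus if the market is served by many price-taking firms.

Perfect competition: P = MC = 26, so 37 − 0.5Q = 26 and Q = 22.
CS = ½·(37 − 26)·22 = 121.

CS = 121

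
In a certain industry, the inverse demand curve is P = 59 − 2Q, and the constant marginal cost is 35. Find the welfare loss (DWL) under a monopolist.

Perfect competition: P = MC = 35, so 59 − 2Q = 35 and Q = 12.
Monopoly sets MR = MC: 59 − 4Q = 35 ⇒ Q = 6, P = 59 − 2·6 = 47.
DWL is the triangle between Q = 6 and Q = 12: ½·(12 − 6)·(47 − 35) = 36.

DWL = 36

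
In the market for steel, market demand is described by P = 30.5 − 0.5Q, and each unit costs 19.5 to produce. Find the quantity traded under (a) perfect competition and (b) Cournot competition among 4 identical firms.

Competition: Q = 22; Cournot: Q = 17.6

Competitive firms price at marginal cost: P = 19.5, giving Q = 22.
Cournot with 4 identical firms: the symmetric best-response condition is 30.5 − 2.5q = 19.5. Each firm produces q = 4.4, total output Q = 17.6, price P = 21.7.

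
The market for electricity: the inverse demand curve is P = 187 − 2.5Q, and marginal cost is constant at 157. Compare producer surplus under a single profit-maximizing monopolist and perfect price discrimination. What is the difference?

The monopolist equates marginal revenue to marginal cost: 187 − 5Q = 157, so Q = 6. From demand, P = 172.
PS = (172 − 157)·6 = 90.
A perfectly discriminating monopolist sells every unit with P(Q) ≥ MC(Q), so output equals the competitive quantity Q = 12. Each buyer pays their reservation price, so CS = 0 and the firm captures all surplus.
PS = ½·(187 − 157)·12 = 180.
Change in producer surplus: 180 − 90 = 90.

Producer surplus rises by 90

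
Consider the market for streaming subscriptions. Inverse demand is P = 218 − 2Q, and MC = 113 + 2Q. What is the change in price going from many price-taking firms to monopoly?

Price rises by 17.5

Competitive equilibrium sets price equal to marginal cost: 218 − 2Q = 113 + 2Q, so Q = 26.25 and P = 165.5.
The monopolist equates marginal revenue to marginal cost: 218 − 4Q = 113 + 2Q, so Q = 17.5. From demand, P = 183.
Change in price: 183 − 165.5 = 17.5.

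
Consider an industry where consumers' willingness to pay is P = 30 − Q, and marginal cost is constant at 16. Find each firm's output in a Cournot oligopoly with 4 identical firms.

With 4 symmetric Cournot firms, each firm's FOC gives 30 − 5q = 16, so q = 2.8, Q = 4·2.8 = 11.2, and P = 18.8.

q_i = 2.8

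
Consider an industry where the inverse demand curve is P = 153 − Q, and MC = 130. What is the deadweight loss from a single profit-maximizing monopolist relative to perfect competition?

DWL = 66.125

Competitive firms price at marginal cost: P = 130, giving Q = 23.
A monopolist chooses Q where MR = MC. MR = 153 − 2Q; setting this equal to 130 gives Q = 11.5 and P = 141.5.
DWL is the triangle between Q = 11.5 and Q = 23: ½·(23 − 11.5)·(141.5 − 130) = 66.125.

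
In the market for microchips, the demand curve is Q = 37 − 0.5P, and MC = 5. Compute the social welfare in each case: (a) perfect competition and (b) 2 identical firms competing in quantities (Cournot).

Competition: TS = 1190.25; Cournot: TS = 1058

Inverting demand: P = 74 − 2Q.
Perfect competition: P = MC = 5, so 74 − 2Q = 5 and Q = 34.5.
CS = ½·(74 − 5)·34.5 = 1190.25; PS = (5 − 5)·34.5 = 0; TS = 1190.25.
In a 2-firm Cournot equilibrium, symmetry and the first-order condition give q = (74 − 5)/(6) = 11.5. So Q = 23 and P = 28.
CS = ½·(74 − 28)·23 = 529; PS = (28 − 5)·23 = 529; TS = 1058.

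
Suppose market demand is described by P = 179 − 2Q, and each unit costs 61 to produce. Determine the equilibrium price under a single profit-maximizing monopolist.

P = 120

Monopoly sets MR = MC: 179 − 4Q = 61 ⇒ Q = 29.5, P = 179 − 2·29.5 = 120.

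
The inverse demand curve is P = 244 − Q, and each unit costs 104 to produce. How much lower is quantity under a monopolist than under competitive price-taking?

Under competition P = MC = 104, so Q = (244 − 104)/1 = 140.
Monopoly sets MR = MC: 244 − 2Q = 104 ⇒ Q = 70, P = 244 − 70 = 174.
Change in quantity: 70 − 140 = −70.

Q falls by 70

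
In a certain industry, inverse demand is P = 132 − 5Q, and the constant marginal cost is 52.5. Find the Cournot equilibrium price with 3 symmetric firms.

P = 72.375

Cournot with 3 identical firms: the symmetric best-response condition is 132 − 20q = 52.5. Each firm produces q = 3.975, total output Q = 11.925, price P = 72.375.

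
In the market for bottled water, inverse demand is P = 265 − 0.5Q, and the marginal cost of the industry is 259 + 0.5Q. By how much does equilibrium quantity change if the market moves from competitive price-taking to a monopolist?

Equilibrium quantity falls by 2

Competitive equilibrium sets price equal to marginal cost: 265 − 0.5Q = 259 + 0.5Q, so Q = 6 and P = 262.
Monopoly sets MR = MC: 265 − Q = 259 + 0.5Q ⇒ Q = 4, P = 265 − 0.5·4 = 263.
Change in equilibrium quantity: 4 − 6 = −2.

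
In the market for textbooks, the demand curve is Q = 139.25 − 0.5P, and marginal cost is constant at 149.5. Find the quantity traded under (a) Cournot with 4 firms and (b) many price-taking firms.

Inverting demand: P = 278.5 − 2Q.
In a 4-firm Cournot equilibrium, symmetry and the first-order condition give q = (278.5 − 149.5)/(10) = 12.9. So Q = 51.6 and P = 175.3.
Perfect competition: P = MC = 149.5, so 278.5 − 2Q = 149.5 and Q = 64.5.

Cournot: Q = 51.6; Competition: Q = 64.5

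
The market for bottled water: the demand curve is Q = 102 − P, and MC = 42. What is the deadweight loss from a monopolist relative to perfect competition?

DWL = 450

Inverting demand: P = 102 − Q.
Perfect competition: P = MC = 42, so 102 − Q = 42 and Q = 60.
A monopolist chooses Q where MR = MC. MR = 102 − 2Q; setting this equal to 42 gives Q = 30 and P = 72.
DWL is the triangle between Q = 30 and Q = 60: ½·(60 − 30)·(72 − 42) = 450.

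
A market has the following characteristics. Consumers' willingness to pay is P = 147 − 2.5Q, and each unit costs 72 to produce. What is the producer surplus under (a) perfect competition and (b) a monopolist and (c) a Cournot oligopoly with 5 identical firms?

Under competition P = MC = 72, so Q = (147 − 72)/2.5 = 30.
PS = (72 − 72)·30 = 0.
Monopoly sets MR = MC: 147 − 5Q = 72 ⇒ Q = 15, P = 147 − 2.5·15 = 109.5.
PS = (109.5 − 72)·15 = 562.5.
With 5 symmetric Cournot firms, each firm's FOC gives 147 − 15q = 72, so q = 5, Q = 5·5 = 25, and P = 84.5.
PS = (84.5 − 72)·25 = 312.5.

Competition: PS = 0; Monopoly: PS = 562.5; Cournot: PS = 312.5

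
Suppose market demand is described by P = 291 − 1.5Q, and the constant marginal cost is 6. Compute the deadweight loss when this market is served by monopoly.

DWL = 6768.75

Perfect competition: P = MC = 6, so 291 − 1.5Q = 6 and Q = 190.
Monopoly sets MR = MC: 291 − 3Q = 6 ⇒ Q = 95, P = 291 − 1.5·95 = 148.5.
DWL is the triangle between Q = 95 and Q = 190: ½·(190 − 95)·(148.5 − 6) = 6768.75.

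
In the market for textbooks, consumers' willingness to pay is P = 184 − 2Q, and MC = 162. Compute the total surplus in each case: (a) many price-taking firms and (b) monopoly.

Under competition P = MC = 162, so Q = (184 − 162)/2 = 11.
CS = ½·(184 − 162)·11 = 121; PS = (162 − 162)·11 = 0; TS = 121.
The monopolist equates marginal revenue to marginal cost: 184 − 4Q = 162, so Q = 5.5. From demand, P = 173.
CS = ½·(184 − 173)·5.5 = 30.25; PS = (173 − 162)·5.5 = 60.5; TS = 90.75.

Competition: TS = 121; Monopoly: TS = 90.75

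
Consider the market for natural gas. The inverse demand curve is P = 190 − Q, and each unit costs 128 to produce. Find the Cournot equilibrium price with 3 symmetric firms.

Cournot with 3 identical firms: the symmetric best-response condition is 190 − 4q = 128. Each firm produces q = 15.5, total output Q = 46.5, price P = 143.5.

P = 143.5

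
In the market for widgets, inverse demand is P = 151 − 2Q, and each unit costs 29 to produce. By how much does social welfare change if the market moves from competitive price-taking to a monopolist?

Under competition P = MC = 29, so Q = (151 − 29)/2 = 61.
CS = ½·(151 − 29)·61 = 3721; PS = (29 − 29)·61 = 0; TS = 3721.
The monopolist equates marginal revenue to marginal cost: 151 − 4Q = 29, so Q = 30.5. From demand, P = 90.
CS = ½·(151 − 90)·30.5 = 930.25; PS = (90 − 29)·30.5 = 1860.5; TS = 2790.75.
Change in social welfare: 2790.75 − 3721 = −930.25.

TS falls by 930.25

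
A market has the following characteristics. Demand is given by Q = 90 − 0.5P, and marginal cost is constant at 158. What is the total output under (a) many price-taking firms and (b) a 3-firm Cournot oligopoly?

Competition: Q = 11; Cournot: Q = 8.25

Inverting demand: P = 180 − 2Q.
Perfect competition: P = MC = 158, so 180 − 2Q = 158 and Q = 11.
With 3 symmetric Cournot firms, each firm's FOC gives 180 − 8q = 158, so q = 2.75, Q = 3·2.75 = 8.25, and P = 163.5.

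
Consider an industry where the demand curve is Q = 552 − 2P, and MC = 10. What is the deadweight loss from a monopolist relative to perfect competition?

DWL = 17689

Inverting demand: P = 276 − 0.5Q.
Under competition P = MC = 10, so Q = (276 − 10)/0.5 = 532.
A monopolist chooses Q where MR = MC. MR = 276 − Q; setting this equal to 10 gives Q = 266 and P = 143.
DWL is the triangle between Q = 266 and Q = 532: ½·(532 − 266)·(143 − 10) = 17689.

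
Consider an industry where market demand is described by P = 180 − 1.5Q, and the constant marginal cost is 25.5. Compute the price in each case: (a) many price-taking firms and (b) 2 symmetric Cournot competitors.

Perfect competition: P = MC = 25.5, so 180 − 1.5Q = 25.5 and Q = 103.
In a 2-firm Cournot equilibrium, symmetry and the first-order condition give q = (180 − 25.5)/(4.5) = 103/3. So Q = 206/3 and P = 77.

Competition: P = 25.5; Cournot: P = 77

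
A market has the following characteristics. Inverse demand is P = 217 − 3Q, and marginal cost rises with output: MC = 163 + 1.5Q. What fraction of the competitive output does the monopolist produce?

Q_m/Q_c = 0.6

The monopolist equates marginal revenue to marginal cost: 217 − 6Q = 163 + 1.5Q, so Q = 7.2. From demand, P = 195.4.
Competitive equilibrium sets price equal to marginal cost: 217 − 3Q = 163 + 1.5Q, so Q = 12 and P = 181.
Ratio Q_m/Q_c = 7.2/12 = 0.6.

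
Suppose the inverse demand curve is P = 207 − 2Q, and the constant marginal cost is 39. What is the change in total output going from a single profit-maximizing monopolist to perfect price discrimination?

Total output rises by 42

A monopolist chooses Q where MR = MC. MR = 207 − 4Q; setting this equal to 39 gives Q = 42 and P = 123.
A perfectly discriminating monopolist sells every unit with P(Q) ≥ MC(Q), so output equals the competitive quantity Q = 84. Each buyer pays their reservation price, so CS = 0 and the firm captures all surplus.
Change in total output: 84 − 42 = 42.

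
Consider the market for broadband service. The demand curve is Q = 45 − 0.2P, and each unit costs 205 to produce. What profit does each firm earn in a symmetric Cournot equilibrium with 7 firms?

π_i = 1.25

Inverting demand: P = 225 − 5Q.
In a 7-firm Cournot equilibrium, symmetry and the first-order condition give q = (225 − 205)/(40) = 0.5. So Q = 3.5 and P = 207.5.
Each firm's profit = (207.5 − 205)·0.5 = 1.25.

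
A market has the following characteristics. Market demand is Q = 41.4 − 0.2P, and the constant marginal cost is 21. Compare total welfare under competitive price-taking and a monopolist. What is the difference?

Total welfare falls by 864.9

Inverting demand: P = 207 − 5Q.
Under competition P = MC = 21, so Q = (207 − 21)/5 = 37.2.
CS = ½·(207 − 21)·37.2 = 3459.6; PS = (21 − 21)·37.2 = 0; TS = 3459.6.
The monopolist equates marginal revenue to marginal cost: 207 − 10Q = 21, so Q = 18.6. From demand, P = 114.
CS = ½·(207 − 114)·18.6 = 864.9; PS = (114 − 21)·18.6 = 1729.8; TS = 2594.7.
Change in total welfare: 2594.7 − 3459.6 = −864.9.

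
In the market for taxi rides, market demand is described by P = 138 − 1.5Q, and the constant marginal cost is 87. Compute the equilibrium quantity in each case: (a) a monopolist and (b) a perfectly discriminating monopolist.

The monopolist equates marginal revenue to marginal cost: 138 − 3Q = 87, so Q = 17. From demand, P = 112.5.
With perfect price discrimination, output is the efficient level Q = 34 (where demand meets MC), but every buyer pays their willingness to pay: CS = 0 and PS = total surplus.

Monopoly: Q = 17; Perfect PD: Q = 34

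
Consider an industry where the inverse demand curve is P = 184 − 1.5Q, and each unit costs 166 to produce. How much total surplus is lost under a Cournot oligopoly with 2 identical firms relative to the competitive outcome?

Under competition P = MC = 166, so Q = (184 − 166)/1.5 = 12.
Cournot with 2 identical firms: the symmetric best-response condition is 184 − 4.5q = 166. Each firm produces q = 4, total output Q = 8, price P = 172.
DWL is the triangle between Q = 8 and Q = 12: ½·(12 − 8)·(172 − 166) = 12.

DWL = 12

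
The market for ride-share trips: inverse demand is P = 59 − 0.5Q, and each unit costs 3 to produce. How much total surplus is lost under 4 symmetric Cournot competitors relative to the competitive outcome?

DWL = 125.44

Perfect competition: P = MC = 3, so 59 − 0.5Q = 3 and Q = 112.
Cournot with 4 identical firms: the symmetric best-response condition is 59 − 2.5q = 3. Each firm produces q = 22.4, total output Q = 89.6, price P = 14.2.
DWL is the triangle between Q = 89.6 and Q = 112: ½·(112 − 89.6)·(14.2 − 3) = 125.44.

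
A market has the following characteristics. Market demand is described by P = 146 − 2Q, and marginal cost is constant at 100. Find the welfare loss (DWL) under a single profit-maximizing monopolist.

DWL = 132.25

Under competition P = MC = 100, so Q = (146 − 100)/2 = 23.
Monopoly sets MR = MC: 146 − 4Q = 100 ⇒ Q = 11.5, P = 146 − 2·11.5 = 123.
DWL is the triangle between Q = 11.5 and Q = 23: ½·(23 − 11.5)·(123 − 100) = 132.25.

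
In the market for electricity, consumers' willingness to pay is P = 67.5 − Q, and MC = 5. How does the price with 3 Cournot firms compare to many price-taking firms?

With 3 symmetric Cournot firms, each firm's FOC gives 67.5 − 4q = 5, so q = 15.625, Q = 3·15.625 = 46.875, and P = 20.625.
Perfect competition: P = MC = 5, so 67.5 − Q = 5 and Q = 62.5.

Cournot: P = 20.625; Competition: P = 5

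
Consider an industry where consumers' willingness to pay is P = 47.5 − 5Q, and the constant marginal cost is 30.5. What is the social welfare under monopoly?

TS = 21.675

The monopolist equates marginal revenue to marginal cost: 47.5 − 10Q = 30.5, so Q = 1.7. From demand, P = 39.
CS = ½·(47.5 − 39)·1.7 = 7.225; PS = (39 − 30.5)·1.7 = 14.45; TS = 21.675.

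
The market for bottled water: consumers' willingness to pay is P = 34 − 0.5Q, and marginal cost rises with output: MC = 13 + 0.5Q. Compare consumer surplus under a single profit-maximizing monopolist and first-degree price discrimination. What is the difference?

Consumer surplus falls by 49

Monopoly sets MR = MC: 34 − Q = 13 + 0.5Q ⇒ Q = 14, P = 34 − 0.5·14 = 27.
CS = ½·(34 − 27)·14 = 49.
A perfectly discriminating monopolist sells every unit with P(Q) ≥ MC(Q), so output equals the competitive quantity Q = 21. Each buyer pays their reservation price, so CS = 0 and the firm captures all surplus.
CS = 0.
Change in consumer surplus: 0 − 49 = −49.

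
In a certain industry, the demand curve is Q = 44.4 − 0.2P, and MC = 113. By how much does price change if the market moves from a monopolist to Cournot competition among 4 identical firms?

Price falls by 32.7

Inverting demand: P = 222 − 5Q.
The monopolist equates marginal revenue to marginal cost: 222 − 10Q = 113, so Q = 10.9. From demand, P = 167.5.
Cournot with 4 identical firms: the symmetric best-response condition is 222 − 25q = 113. Each firm produces q = 4.36, total output Q = 17.44, price P = 134.8.
Change in price: 134.8 − 167.5 = −32.7.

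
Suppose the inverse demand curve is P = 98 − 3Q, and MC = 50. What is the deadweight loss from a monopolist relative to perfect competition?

Perfect competition: P = MC = 50, so 98 − 3Q = 50 and Q = 16.
The monopolist equates marginal revenue to marginal cost: 98 − 6Q = 50, so Q = 8. From demand, P = 74.
DWL is the triangle between Q = 8 and Q = 16: ½·(16 − 8)·(74 − 50) = 96.

DWL = 96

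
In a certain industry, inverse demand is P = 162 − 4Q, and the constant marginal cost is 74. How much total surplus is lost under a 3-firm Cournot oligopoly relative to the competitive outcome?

DWL = 60.5

Under competition P = MC = 74, so Q = (162 − 74)/4 = 22.
Cournot with 3 identical firms: the symmetric best-response condition is 162 − 16q = 74. Each firm produces q = 5.5, total output Q = 16.5, price P = 96.
DWL is the triangle between Q = 16.5 and Q = 22: ½·(22 − 16.5)·(96 − 74) = 60.5.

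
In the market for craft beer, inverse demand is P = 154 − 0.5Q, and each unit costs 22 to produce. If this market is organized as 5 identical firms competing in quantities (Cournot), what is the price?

P = 44

Cournot with 5 identical firms: the symmetric best-response condition is 154 − 3q = 22. Each firm produces q = 44, total output Q = 220, price P = 44.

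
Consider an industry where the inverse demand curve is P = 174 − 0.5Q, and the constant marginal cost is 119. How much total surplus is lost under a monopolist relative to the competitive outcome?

DWL = 756.25

Perfect competition: P = MC = 119, so 174 − 0.5Q = 119 and Q = 110.
The monopolist equates marginal revenue to marginal cost: 174 − Q = 119, so Q = 55. From demand, P = 146.5.
DWL is the triangle between Q = 55 and Q = 110: ½·(110 − 55)·(146.5 − 119) = 756.25.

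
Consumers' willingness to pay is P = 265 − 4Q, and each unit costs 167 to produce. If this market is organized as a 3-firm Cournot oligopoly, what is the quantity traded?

In a 3-firm Cournot equilibrium, symmetry and the first-order condition give q = (265 − 167)/(16) = 6.125. So Q = 18.375 and P = 191.5.

Q = 18.375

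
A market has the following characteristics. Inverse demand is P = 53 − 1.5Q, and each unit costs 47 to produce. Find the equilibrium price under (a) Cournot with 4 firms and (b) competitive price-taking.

Cournot with 4 identical firms: the symmetric best-response condition is 53 − 7.5q = 47. Each firm produces q = 0.8, total output Q = 3.2, price P = 48.2.
Competitive firms price at marginal cost: P = 47, giving Q = 4.

Cournot: P = 48.2; Competition: P = 47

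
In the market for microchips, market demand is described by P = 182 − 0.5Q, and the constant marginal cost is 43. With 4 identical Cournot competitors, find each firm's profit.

In a 4-firm Cournot equilibrium, symmetry and the first-order condition give q = (182 − 43)/(2.5) = 55.6. So Q = 222.4 and P = 70.8.
Each firm's profit = (70.8 − 43)·55.6 = 1545.68.

π_i = 1545.68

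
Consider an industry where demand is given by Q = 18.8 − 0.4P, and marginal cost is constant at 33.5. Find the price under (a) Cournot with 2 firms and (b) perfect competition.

Inverting demand: P = 47 − 2.5Q.
Cournot with 2 identical firms: the symmetric best-response condition is 47 − 7.5q = 33.5. Each firm produces q = 1.8, total output Q = 3.6, price P = 38.
Competitive firms price at marginal cost: P = 33.5, giving Q = 5.4.

Cournot: P = 38; Competition: P = 33.5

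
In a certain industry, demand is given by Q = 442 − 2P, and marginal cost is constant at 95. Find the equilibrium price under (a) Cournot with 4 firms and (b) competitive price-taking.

Inverting demand: P = 221 − 0.5Q.
With 4 symmetric Cournot firms, each firm's FOC gives 221 − 2.5q = 95, so q = 50.4, Q = 4·50.4 = 201.6, and P = 120.2.
Competitive firms price at marginal cost: P = 95, giving Q = 252.

Cournot: P = 120.2; Competition: P = 95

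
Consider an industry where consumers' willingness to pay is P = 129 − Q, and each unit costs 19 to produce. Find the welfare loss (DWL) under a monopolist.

Under competition P = MC = 19, so Q = (129 − 19)/1 = 110.
A monopolist chooses Q where MR = MC. MR = 129 − 2Q; setting this equal to 19 gives Q = 55 and P = 74.
DWL is the triangle between Q = 55 and Q = 110: ½·(110 − 55)·(74 − 19) = 1512.5.

DWL = 1512.5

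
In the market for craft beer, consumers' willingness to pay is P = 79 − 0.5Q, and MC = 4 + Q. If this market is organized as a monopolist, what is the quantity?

A monopolist chooses Q where MR = MC. MR = 79 − Q; setting this equal to 4 + Q gives Q = 37.5 and P = 60.25.

Q = 37.5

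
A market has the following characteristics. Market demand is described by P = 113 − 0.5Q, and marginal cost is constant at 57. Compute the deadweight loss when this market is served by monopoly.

Under competition P = MC = 57, so Q = (113 − 57)/0.5 = 112.
A monopolist chooses Q where MR = MC. MR = 113 − Q; setting this equal to 57 gives Q = 56 and P = 85.
DWL is the triangle between Q = 56 and Q = 112: ½·(112 − 56)·(85 − 57) = 784.

DWL = 784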